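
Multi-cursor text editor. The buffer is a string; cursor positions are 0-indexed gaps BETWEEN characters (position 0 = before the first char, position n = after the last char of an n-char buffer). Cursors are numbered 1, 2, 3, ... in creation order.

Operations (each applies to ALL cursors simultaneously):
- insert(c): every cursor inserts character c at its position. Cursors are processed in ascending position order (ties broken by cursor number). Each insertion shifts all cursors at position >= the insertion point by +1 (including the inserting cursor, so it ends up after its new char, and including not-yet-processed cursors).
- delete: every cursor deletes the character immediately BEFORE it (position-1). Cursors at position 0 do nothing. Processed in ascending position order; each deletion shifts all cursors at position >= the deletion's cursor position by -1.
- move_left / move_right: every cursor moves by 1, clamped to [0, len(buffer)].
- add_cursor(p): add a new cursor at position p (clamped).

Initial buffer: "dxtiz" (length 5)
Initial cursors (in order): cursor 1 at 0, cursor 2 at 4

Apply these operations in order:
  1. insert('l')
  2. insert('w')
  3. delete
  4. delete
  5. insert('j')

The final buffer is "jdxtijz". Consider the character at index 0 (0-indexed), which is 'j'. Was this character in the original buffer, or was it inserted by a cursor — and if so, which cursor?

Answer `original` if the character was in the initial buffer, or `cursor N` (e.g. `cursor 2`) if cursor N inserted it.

Answer: cursor 1

Derivation:
After op 1 (insert('l')): buffer="ldxtilz" (len 7), cursors c1@1 c2@6, authorship 1....2.
After op 2 (insert('w')): buffer="lwdxtilwz" (len 9), cursors c1@2 c2@8, authorship 11....22.
After op 3 (delete): buffer="ldxtilz" (len 7), cursors c1@1 c2@6, authorship 1....2.
After op 4 (delete): buffer="dxtiz" (len 5), cursors c1@0 c2@4, authorship .....
After op 5 (insert('j')): buffer="jdxtijz" (len 7), cursors c1@1 c2@6, authorship 1....2.
Authorship (.=original, N=cursor N): 1 . . . . 2 .
Index 0: author = 1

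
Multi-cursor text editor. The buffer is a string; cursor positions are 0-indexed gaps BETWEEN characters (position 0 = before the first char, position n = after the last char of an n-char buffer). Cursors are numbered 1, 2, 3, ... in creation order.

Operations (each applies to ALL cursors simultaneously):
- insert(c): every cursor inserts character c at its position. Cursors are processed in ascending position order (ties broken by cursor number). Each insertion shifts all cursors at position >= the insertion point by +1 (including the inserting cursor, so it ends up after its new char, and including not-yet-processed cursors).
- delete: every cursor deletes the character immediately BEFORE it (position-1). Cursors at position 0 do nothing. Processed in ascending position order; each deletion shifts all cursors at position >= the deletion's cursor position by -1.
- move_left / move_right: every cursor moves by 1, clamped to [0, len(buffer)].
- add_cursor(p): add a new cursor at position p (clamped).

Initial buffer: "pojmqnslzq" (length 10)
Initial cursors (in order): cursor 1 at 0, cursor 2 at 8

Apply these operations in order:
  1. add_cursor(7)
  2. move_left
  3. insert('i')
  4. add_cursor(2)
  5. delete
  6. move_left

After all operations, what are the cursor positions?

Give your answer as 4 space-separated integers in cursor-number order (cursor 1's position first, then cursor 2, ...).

After op 1 (add_cursor(7)): buffer="pojmqnslzq" (len 10), cursors c1@0 c3@7 c2@8, authorship ..........
After op 2 (move_left): buffer="pojmqnslzq" (len 10), cursors c1@0 c3@6 c2@7, authorship ..........
After op 3 (insert('i')): buffer="ipojmqnisilzq" (len 13), cursors c1@1 c3@8 c2@10, authorship 1......3.2...
After op 4 (add_cursor(2)): buffer="ipojmqnisilzq" (len 13), cursors c1@1 c4@2 c3@8 c2@10, authorship 1......3.2...
After op 5 (delete): buffer="ojmqnslzq" (len 9), cursors c1@0 c4@0 c3@5 c2@6, authorship .........
After op 6 (move_left): buffer="ojmqnslzq" (len 9), cursors c1@0 c4@0 c3@4 c2@5, authorship .........

Answer: 0 5 4 0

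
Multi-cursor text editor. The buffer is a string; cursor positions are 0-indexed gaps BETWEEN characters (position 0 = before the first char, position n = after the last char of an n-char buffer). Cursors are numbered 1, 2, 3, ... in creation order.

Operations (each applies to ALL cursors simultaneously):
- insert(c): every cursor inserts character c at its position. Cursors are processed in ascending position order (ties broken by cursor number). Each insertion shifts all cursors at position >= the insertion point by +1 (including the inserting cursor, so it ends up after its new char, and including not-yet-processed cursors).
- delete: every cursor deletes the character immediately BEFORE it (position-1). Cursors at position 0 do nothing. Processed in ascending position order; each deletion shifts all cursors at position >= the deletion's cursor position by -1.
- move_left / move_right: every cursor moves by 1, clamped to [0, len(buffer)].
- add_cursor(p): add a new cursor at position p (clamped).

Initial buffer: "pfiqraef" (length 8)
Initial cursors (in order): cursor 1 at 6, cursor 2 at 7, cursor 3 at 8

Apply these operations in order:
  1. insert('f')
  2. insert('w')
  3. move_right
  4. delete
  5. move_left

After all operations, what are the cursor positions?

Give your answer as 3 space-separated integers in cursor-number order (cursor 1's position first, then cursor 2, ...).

Answer: 7 9 10

Derivation:
After op 1 (insert('f')): buffer="pfiqrafefff" (len 11), cursors c1@7 c2@9 c3@11, authorship ......1.2.3
After op 2 (insert('w')): buffer="pfiqrafwefwffw" (len 14), cursors c1@8 c2@11 c3@14, authorship ......11.22.33
After op 3 (move_right): buffer="pfiqrafwefwffw" (len 14), cursors c1@9 c2@12 c3@14, authorship ......11.22.33
After op 4 (delete): buffer="pfiqrafwfwf" (len 11), cursors c1@8 c2@10 c3@11, authorship ......11223
After op 5 (move_left): buffer="pfiqrafwfwf" (len 11), cursors c1@7 c2@9 c3@10, authorship ......11223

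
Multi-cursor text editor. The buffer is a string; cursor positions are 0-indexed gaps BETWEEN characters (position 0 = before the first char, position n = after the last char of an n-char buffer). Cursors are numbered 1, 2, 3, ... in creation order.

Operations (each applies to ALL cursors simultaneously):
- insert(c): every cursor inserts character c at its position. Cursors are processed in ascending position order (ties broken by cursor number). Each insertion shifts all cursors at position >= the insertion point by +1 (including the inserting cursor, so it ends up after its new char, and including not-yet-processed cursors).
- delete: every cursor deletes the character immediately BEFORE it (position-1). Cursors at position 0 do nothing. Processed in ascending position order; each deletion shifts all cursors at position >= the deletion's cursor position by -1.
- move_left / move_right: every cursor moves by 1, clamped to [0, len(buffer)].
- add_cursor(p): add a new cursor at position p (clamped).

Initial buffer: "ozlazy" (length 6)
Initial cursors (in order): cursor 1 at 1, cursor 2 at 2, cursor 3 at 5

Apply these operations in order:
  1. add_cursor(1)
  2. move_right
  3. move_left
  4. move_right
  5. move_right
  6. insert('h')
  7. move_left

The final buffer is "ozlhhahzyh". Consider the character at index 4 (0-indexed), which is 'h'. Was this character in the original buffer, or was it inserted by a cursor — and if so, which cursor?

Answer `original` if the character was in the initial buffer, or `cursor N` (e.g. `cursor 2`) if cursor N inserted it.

Answer: cursor 4

Derivation:
After op 1 (add_cursor(1)): buffer="ozlazy" (len 6), cursors c1@1 c4@1 c2@2 c3@5, authorship ......
After op 2 (move_right): buffer="ozlazy" (len 6), cursors c1@2 c4@2 c2@3 c3@6, authorship ......
After op 3 (move_left): buffer="ozlazy" (len 6), cursors c1@1 c4@1 c2@2 c3@5, authorship ......
After op 4 (move_right): buffer="ozlazy" (len 6), cursors c1@2 c4@2 c2@3 c3@6, authorship ......
After op 5 (move_right): buffer="ozlazy" (len 6), cursors c1@3 c4@3 c2@4 c3@6, authorship ......
After op 6 (insert('h')): buffer="ozlhhahzyh" (len 10), cursors c1@5 c4@5 c2@7 c3@10, authorship ...14.2..3
After op 7 (move_left): buffer="ozlhhahzyh" (len 10), cursors c1@4 c4@4 c2@6 c3@9, authorship ...14.2..3
Authorship (.=original, N=cursor N): . . . 1 4 . 2 . . 3
Index 4: author = 4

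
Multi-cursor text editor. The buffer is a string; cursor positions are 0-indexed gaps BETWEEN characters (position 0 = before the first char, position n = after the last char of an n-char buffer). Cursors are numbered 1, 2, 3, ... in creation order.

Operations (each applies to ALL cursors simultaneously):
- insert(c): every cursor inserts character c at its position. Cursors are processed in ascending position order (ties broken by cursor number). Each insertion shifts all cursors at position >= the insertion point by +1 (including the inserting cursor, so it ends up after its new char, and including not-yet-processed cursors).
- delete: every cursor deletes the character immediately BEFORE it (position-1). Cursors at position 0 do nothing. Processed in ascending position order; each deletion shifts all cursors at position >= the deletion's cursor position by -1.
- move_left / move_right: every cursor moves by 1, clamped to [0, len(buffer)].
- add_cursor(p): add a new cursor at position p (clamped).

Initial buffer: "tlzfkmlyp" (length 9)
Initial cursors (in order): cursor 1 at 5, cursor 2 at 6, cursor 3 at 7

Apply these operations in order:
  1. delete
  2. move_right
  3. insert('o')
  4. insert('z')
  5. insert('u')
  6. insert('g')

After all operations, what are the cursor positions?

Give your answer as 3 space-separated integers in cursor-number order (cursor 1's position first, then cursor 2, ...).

After op 1 (delete): buffer="tlzfyp" (len 6), cursors c1@4 c2@4 c3@4, authorship ......
After op 2 (move_right): buffer="tlzfyp" (len 6), cursors c1@5 c2@5 c3@5, authorship ......
After op 3 (insert('o')): buffer="tlzfyooop" (len 9), cursors c1@8 c2@8 c3@8, authorship .....123.
After op 4 (insert('z')): buffer="tlzfyooozzzp" (len 12), cursors c1@11 c2@11 c3@11, authorship .....123123.
After op 5 (insert('u')): buffer="tlzfyooozzzuuup" (len 15), cursors c1@14 c2@14 c3@14, authorship .....123123123.
After op 6 (insert('g')): buffer="tlzfyooozzzuuugggp" (len 18), cursors c1@17 c2@17 c3@17, authorship .....123123123123.

Answer: 17 17 17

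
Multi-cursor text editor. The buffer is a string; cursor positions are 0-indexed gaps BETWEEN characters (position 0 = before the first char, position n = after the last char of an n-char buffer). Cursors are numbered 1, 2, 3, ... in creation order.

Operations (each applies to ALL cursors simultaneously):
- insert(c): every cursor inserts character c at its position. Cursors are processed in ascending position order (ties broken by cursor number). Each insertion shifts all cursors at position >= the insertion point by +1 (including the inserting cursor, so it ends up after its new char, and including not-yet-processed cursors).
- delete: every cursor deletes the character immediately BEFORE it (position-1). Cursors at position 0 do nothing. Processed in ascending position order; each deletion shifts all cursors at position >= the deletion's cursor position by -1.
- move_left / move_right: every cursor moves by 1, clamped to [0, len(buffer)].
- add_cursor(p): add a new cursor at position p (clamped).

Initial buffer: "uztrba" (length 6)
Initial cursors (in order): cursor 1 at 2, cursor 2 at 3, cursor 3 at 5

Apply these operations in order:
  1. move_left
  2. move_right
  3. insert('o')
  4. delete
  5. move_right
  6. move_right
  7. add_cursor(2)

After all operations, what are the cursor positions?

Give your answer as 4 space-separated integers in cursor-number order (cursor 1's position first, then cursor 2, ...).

Answer: 4 5 6 2

Derivation:
After op 1 (move_left): buffer="uztrba" (len 6), cursors c1@1 c2@2 c3@4, authorship ......
After op 2 (move_right): buffer="uztrba" (len 6), cursors c1@2 c2@3 c3@5, authorship ......
After op 3 (insert('o')): buffer="uzotorboa" (len 9), cursors c1@3 c2@5 c3@8, authorship ..1.2..3.
After op 4 (delete): buffer="uztrba" (len 6), cursors c1@2 c2@3 c3@5, authorship ......
After op 5 (move_right): buffer="uztrba" (len 6), cursors c1@3 c2@4 c3@6, authorship ......
After op 6 (move_right): buffer="uztrba" (len 6), cursors c1@4 c2@5 c3@6, authorship ......
After op 7 (add_cursor(2)): buffer="uztrba" (len 6), cursors c4@2 c1@4 c2@5 c3@6, authorship ......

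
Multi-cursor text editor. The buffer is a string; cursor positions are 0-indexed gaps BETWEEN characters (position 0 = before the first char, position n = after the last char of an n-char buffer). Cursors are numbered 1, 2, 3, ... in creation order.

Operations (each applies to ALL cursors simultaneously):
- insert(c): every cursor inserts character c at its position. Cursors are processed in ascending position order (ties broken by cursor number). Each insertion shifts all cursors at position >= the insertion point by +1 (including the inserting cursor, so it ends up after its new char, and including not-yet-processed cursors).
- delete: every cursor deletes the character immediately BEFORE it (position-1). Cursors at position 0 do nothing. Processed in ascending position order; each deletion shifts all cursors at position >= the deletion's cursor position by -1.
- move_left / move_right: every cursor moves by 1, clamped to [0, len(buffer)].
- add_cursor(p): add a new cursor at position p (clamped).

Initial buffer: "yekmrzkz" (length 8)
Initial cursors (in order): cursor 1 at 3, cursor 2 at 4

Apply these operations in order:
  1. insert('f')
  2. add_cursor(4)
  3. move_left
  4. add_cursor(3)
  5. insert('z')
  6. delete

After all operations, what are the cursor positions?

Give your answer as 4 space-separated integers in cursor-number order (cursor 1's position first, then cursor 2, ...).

After op 1 (insert('f')): buffer="yekfmfrzkz" (len 10), cursors c1@4 c2@6, authorship ...1.2....
After op 2 (add_cursor(4)): buffer="yekfmfrzkz" (len 10), cursors c1@4 c3@4 c2@6, authorship ...1.2....
After op 3 (move_left): buffer="yekfmfrzkz" (len 10), cursors c1@3 c3@3 c2@5, authorship ...1.2....
After op 4 (add_cursor(3)): buffer="yekfmfrzkz" (len 10), cursors c1@3 c3@3 c4@3 c2@5, authorship ...1.2....
After op 5 (insert('z')): buffer="yekzzzfmzfrzkz" (len 14), cursors c1@6 c3@6 c4@6 c2@9, authorship ...1341.22....
After op 6 (delete): buffer="yekfmfrzkz" (len 10), cursors c1@3 c3@3 c4@3 c2@5, authorship ...1.2....

Answer: 3 5 3 3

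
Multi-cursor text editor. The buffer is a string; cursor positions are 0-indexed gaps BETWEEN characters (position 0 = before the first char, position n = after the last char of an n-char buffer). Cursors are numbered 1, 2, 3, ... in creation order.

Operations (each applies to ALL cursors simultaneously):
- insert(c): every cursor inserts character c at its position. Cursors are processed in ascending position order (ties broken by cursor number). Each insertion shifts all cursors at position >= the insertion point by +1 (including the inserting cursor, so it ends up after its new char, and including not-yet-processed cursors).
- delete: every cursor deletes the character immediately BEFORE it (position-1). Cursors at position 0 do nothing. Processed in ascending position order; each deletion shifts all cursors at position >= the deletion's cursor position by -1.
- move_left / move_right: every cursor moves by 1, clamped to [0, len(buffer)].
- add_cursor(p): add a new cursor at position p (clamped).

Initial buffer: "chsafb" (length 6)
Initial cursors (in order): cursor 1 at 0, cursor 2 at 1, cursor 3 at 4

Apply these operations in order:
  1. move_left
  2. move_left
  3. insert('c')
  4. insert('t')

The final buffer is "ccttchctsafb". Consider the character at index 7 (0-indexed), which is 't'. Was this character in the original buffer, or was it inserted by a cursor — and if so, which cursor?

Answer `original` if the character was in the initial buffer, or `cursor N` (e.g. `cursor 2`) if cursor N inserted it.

Answer: cursor 3

Derivation:
After op 1 (move_left): buffer="chsafb" (len 6), cursors c1@0 c2@0 c3@3, authorship ......
After op 2 (move_left): buffer="chsafb" (len 6), cursors c1@0 c2@0 c3@2, authorship ......
After op 3 (insert('c')): buffer="ccchcsafb" (len 9), cursors c1@2 c2@2 c3@5, authorship 12..3....
After op 4 (insert('t')): buffer="ccttchctsafb" (len 12), cursors c1@4 c2@4 c3@8, authorship 1212..33....
Authorship (.=original, N=cursor N): 1 2 1 2 . . 3 3 . . . .
Index 7: author = 3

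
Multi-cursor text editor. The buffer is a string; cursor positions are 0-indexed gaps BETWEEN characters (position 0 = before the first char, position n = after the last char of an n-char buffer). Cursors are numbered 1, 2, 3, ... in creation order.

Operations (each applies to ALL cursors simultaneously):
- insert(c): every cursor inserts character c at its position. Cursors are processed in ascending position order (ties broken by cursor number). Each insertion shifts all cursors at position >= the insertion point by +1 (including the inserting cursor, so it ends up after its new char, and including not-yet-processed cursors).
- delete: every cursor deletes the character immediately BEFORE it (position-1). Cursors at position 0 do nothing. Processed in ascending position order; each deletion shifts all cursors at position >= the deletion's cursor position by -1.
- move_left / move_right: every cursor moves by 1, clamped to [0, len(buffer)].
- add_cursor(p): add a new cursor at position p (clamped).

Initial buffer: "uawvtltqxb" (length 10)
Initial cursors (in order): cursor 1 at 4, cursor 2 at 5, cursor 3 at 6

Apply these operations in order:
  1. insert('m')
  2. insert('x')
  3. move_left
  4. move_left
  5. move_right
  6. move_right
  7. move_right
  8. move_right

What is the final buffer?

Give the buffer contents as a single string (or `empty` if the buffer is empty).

After op 1 (insert('m')): buffer="uawvmtmlmtqxb" (len 13), cursors c1@5 c2@7 c3@9, authorship ....1.2.3....
After op 2 (insert('x')): buffer="uawvmxtmxlmxtqxb" (len 16), cursors c1@6 c2@9 c3@12, authorship ....11.22.33....
After op 3 (move_left): buffer="uawvmxtmxlmxtqxb" (len 16), cursors c1@5 c2@8 c3@11, authorship ....11.22.33....
After op 4 (move_left): buffer="uawvmxtmxlmxtqxb" (len 16), cursors c1@4 c2@7 c3@10, authorship ....11.22.33....
After op 5 (move_right): buffer="uawvmxtmxlmxtqxb" (len 16), cursors c1@5 c2@8 c3@11, authorship ....11.22.33....
After op 6 (move_right): buffer="uawvmxtmxlmxtqxb" (len 16), cursors c1@6 c2@9 c3@12, authorship ....11.22.33....
After op 7 (move_right): buffer="uawvmxtmxlmxtqxb" (len 16), cursors c1@7 c2@10 c3@13, authorship ....11.22.33....
After op 8 (move_right): buffer="uawvmxtmxlmxtqxb" (len 16), cursors c1@8 c2@11 c3@14, authorship ....11.22.33....

Answer: uawvmxtmxlmxtqxb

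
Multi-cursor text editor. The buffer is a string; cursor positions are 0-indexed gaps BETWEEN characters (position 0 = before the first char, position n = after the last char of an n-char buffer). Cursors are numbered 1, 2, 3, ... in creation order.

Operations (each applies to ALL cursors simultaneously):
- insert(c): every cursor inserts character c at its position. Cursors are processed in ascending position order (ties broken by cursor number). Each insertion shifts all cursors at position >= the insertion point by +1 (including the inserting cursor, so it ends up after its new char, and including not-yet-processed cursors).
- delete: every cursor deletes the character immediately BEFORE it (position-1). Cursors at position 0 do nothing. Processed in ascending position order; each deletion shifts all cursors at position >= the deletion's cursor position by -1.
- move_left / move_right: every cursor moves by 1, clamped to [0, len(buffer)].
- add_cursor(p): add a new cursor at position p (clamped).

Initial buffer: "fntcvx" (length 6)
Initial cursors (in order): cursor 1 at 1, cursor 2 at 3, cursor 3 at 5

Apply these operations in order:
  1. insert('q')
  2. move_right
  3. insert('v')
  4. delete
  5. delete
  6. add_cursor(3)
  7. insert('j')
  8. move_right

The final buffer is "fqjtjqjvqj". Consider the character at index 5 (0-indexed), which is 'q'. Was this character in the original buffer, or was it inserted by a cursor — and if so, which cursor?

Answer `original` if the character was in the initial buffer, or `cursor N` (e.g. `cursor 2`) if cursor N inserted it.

Answer: cursor 2

Derivation:
After op 1 (insert('q')): buffer="fqntqcvqx" (len 9), cursors c1@2 c2@5 c3@8, authorship .1..2..3.
After op 2 (move_right): buffer="fqntqcvqx" (len 9), cursors c1@3 c2@6 c3@9, authorship .1..2..3.
After op 3 (insert('v')): buffer="fqnvtqcvvqxv" (len 12), cursors c1@4 c2@8 c3@12, authorship .1.1.2.2.3.3
After op 4 (delete): buffer="fqntqcvqx" (len 9), cursors c1@3 c2@6 c3@9, authorship .1..2..3.
After op 5 (delete): buffer="fqtqvq" (len 6), cursors c1@2 c2@4 c3@6, authorship .1.2.3
After op 6 (add_cursor(3)): buffer="fqtqvq" (len 6), cursors c1@2 c4@3 c2@4 c3@6, authorship .1.2.3
After op 7 (insert('j')): buffer="fqjtjqjvqj" (len 10), cursors c1@3 c4@5 c2@7 c3@10, authorship .11.422.33
After op 8 (move_right): buffer="fqjtjqjvqj" (len 10), cursors c1@4 c4@6 c2@8 c3@10, authorship .11.422.33
Authorship (.=original, N=cursor N): . 1 1 . 4 2 2 . 3 3
Index 5: author = 2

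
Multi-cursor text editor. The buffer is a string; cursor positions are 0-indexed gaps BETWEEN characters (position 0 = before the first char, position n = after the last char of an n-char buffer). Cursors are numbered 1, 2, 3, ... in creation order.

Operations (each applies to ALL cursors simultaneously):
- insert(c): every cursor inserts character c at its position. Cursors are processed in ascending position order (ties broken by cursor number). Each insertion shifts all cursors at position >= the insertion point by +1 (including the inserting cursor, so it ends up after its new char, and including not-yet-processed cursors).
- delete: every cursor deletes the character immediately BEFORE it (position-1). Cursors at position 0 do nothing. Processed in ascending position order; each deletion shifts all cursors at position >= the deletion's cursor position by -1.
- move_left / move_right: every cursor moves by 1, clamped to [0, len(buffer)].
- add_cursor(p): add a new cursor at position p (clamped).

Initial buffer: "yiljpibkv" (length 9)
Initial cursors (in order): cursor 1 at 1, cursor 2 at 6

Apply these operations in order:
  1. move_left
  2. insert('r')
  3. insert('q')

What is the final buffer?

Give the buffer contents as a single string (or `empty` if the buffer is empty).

Answer: rqyiljprqibkv

Derivation:
After op 1 (move_left): buffer="yiljpibkv" (len 9), cursors c1@0 c2@5, authorship .........
After op 2 (insert('r')): buffer="ryiljpribkv" (len 11), cursors c1@1 c2@7, authorship 1.....2....
After op 3 (insert('q')): buffer="rqyiljprqibkv" (len 13), cursors c1@2 c2@9, authorship 11.....22....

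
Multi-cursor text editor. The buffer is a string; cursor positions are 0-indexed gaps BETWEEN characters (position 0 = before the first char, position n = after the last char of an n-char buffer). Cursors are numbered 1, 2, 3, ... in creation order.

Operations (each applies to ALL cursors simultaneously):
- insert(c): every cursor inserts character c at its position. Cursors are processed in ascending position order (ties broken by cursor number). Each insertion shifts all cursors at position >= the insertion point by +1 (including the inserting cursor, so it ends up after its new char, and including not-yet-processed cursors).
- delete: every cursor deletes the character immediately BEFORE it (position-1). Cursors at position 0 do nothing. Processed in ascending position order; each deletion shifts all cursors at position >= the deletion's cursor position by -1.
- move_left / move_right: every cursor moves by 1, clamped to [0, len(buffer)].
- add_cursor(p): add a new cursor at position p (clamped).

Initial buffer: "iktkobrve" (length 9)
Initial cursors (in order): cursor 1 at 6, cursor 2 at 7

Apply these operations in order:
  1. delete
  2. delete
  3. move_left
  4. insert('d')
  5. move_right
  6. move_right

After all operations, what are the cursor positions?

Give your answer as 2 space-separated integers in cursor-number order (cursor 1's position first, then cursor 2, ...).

Answer: 6 6

Derivation:
After op 1 (delete): buffer="iktkove" (len 7), cursors c1@5 c2@5, authorship .......
After op 2 (delete): buffer="iktve" (len 5), cursors c1@3 c2@3, authorship .....
After op 3 (move_left): buffer="iktve" (len 5), cursors c1@2 c2@2, authorship .....
After op 4 (insert('d')): buffer="ikddtve" (len 7), cursors c1@4 c2@4, authorship ..12...
After op 5 (move_right): buffer="ikddtve" (len 7), cursors c1@5 c2@5, authorship ..12...
After op 6 (move_right): buffer="ikddtve" (len 7), cursors c1@6 c2@6, authorship ..12...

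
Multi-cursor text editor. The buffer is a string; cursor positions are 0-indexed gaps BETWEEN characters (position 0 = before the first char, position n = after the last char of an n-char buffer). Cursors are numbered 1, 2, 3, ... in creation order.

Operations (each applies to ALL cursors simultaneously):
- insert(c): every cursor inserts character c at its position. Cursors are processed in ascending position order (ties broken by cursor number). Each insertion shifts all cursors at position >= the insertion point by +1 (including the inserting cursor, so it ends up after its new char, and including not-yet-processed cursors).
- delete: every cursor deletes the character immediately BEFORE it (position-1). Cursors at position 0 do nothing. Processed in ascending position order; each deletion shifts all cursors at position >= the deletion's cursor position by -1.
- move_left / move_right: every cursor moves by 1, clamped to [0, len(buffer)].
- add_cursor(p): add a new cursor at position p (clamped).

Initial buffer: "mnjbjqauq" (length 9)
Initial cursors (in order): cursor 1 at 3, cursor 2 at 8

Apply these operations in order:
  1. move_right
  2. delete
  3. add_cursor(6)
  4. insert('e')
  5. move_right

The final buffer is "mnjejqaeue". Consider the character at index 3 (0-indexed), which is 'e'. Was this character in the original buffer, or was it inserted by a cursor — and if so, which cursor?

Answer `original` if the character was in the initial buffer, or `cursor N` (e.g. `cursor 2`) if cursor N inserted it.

After op 1 (move_right): buffer="mnjbjqauq" (len 9), cursors c1@4 c2@9, authorship .........
After op 2 (delete): buffer="mnjjqau" (len 7), cursors c1@3 c2@7, authorship .......
After op 3 (add_cursor(6)): buffer="mnjjqau" (len 7), cursors c1@3 c3@6 c2@7, authorship .......
After op 4 (insert('e')): buffer="mnjejqaeue" (len 10), cursors c1@4 c3@8 c2@10, authorship ...1...3.2
After op 5 (move_right): buffer="mnjejqaeue" (len 10), cursors c1@5 c3@9 c2@10, authorship ...1...3.2
Authorship (.=original, N=cursor N): . . . 1 . . . 3 . 2
Index 3: author = 1

Answer: cursor 1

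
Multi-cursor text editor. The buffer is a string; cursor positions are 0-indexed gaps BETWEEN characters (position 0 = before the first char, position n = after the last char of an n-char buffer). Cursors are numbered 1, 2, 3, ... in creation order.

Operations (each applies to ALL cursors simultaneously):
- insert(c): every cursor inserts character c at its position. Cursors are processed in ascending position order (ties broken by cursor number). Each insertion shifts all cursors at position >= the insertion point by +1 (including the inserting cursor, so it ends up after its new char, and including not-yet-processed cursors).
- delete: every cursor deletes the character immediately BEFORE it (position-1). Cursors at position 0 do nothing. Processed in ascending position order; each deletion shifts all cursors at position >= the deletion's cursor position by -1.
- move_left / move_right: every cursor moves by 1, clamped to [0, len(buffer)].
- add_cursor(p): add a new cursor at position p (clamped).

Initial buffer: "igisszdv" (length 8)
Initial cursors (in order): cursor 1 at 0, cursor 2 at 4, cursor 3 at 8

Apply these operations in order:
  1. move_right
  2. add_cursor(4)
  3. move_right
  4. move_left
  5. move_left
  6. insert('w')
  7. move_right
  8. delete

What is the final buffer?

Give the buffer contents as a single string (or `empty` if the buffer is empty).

After op 1 (move_right): buffer="igisszdv" (len 8), cursors c1@1 c2@5 c3@8, authorship ........
After op 2 (add_cursor(4)): buffer="igisszdv" (len 8), cursors c1@1 c4@4 c2@5 c3@8, authorship ........
After op 3 (move_right): buffer="igisszdv" (len 8), cursors c1@2 c4@5 c2@6 c3@8, authorship ........
After op 4 (move_left): buffer="igisszdv" (len 8), cursors c1@1 c4@4 c2@5 c3@7, authorship ........
After op 5 (move_left): buffer="igisszdv" (len 8), cursors c1@0 c4@3 c2@4 c3@6, authorship ........
After op 6 (insert('w')): buffer="wigiwswszwdv" (len 12), cursors c1@1 c4@5 c2@7 c3@10, authorship 1...4.2..3..
After op 7 (move_right): buffer="wigiwswszwdv" (len 12), cursors c1@2 c4@6 c2@8 c3@11, authorship 1...4.2..3..
After op 8 (delete): buffer="wgiwwzwv" (len 8), cursors c1@1 c4@4 c2@5 c3@7, authorship 1..42.3.

Answer: wgiwwzwv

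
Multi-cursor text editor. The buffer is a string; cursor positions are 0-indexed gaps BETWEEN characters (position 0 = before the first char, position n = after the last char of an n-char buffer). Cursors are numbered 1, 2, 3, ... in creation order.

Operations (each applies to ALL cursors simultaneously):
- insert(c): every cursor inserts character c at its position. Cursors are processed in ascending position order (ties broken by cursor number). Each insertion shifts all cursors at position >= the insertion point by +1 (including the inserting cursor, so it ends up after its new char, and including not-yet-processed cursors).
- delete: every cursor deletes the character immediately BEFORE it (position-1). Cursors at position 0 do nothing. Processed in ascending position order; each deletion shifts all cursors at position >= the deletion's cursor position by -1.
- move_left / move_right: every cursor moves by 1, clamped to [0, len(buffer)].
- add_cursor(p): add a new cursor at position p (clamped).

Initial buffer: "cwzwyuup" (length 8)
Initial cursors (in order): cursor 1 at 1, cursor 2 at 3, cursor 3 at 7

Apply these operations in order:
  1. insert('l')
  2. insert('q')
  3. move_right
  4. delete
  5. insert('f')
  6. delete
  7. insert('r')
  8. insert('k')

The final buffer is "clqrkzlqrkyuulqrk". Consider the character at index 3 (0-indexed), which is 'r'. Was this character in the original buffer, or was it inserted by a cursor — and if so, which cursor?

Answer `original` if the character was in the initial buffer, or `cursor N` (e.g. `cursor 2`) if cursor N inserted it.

Answer: cursor 1

Derivation:
After op 1 (insert('l')): buffer="clwzlwyuulp" (len 11), cursors c1@2 c2@5 c3@10, authorship .1..2....3.
After op 2 (insert('q')): buffer="clqwzlqwyuulqp" (len 14), cursors c1@3 c2@7 c3@13, authorship .11..22....33.
After op 3 (move_right): buffer="clqwzlqwyuulqp" (len 14), cursors c1@4 c2@8 c3@14, authorship .11..22....33.
After op 4 (delete): buffer="clqzlqyuulq" (len 11), cursors c1@3 c2@6 c3@11, authorship .11.22...33
After op 5 (insert('f')): buffer="clqfzlqfyuulqf" (len 14), cursors c1@4 c2@8 c3@14, authorship .111.222...333
After op 6 (delete): buffer="clqzlqyuulq" (len 11), cursors c1@3 c2@6 c3@11, authorship .11.22...33
After op 7 (insert('r')): buffer="clqrzlqryuulqr" (len 14), cursors c1@4 c2@8 c3@14, authorship .111.222...333
After op 8 (insert('k')): buffer="clqrkzlqrkyuulqrk" (len 17), cursors c1@5 c2@10 c3@17, authorship .1111.2222...3333
Authorship (.=original, N=cursor N): . 1 1 1 1 . 2 2 2 2 . . . 3 3 3 3
Index 3: author = 1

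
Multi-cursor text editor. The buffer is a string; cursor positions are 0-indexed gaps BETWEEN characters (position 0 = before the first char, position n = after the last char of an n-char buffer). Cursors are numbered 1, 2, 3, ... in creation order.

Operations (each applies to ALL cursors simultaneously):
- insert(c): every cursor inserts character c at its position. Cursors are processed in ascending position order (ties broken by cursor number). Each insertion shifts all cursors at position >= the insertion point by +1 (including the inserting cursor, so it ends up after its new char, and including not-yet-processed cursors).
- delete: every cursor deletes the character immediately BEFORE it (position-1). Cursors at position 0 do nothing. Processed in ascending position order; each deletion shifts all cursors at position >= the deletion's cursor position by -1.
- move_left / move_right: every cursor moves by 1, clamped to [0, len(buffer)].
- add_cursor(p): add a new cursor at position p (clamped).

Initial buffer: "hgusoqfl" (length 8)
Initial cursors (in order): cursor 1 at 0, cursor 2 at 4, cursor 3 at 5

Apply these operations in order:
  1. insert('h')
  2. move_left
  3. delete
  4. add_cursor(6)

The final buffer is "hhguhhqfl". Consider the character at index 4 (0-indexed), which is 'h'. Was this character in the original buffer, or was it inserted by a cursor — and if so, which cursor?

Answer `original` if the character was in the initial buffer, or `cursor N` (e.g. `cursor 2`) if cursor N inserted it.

Answer: cursor 2

Derivation:
After op 1 (insert('h')): buffer="hhgushohqfl" (len 11), cursors c1@1 c2@6 c3@8, authorship 1....2.3...
After op 2 (move_left): buffer="hhgushohqfl" (len 11), cursors c1@0 c2@5 c3@7, authorship 1....2.3...
After op 3 (delete): buffer="hhguhhqfl" (len 9), cursors c1@0 c2@4 c3@5, authorship 1...23...
After op 4 (add_cursor(6)): buffer="hhguhhqfl" (len 9), cursors c1@0 c2@4 c3@5 c4@6, authorship 1...23...
Authorship (.=original, N=cursor N): 1 . . . 2 3 . . .
Index 4: author = 2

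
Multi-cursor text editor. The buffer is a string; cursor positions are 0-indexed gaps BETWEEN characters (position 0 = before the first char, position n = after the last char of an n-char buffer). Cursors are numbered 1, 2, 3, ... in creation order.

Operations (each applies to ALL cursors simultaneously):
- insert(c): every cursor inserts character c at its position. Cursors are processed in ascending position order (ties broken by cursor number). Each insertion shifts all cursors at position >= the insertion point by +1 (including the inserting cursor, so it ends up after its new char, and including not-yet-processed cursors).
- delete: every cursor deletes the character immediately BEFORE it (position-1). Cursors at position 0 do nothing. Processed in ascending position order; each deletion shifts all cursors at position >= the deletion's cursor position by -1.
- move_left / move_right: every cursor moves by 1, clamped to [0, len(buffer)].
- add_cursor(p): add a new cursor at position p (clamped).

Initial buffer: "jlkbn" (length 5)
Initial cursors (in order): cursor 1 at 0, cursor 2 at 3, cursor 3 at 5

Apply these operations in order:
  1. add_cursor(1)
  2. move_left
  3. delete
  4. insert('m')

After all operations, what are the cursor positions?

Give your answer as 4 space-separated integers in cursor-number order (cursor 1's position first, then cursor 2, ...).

After op 1 (add_cursor(1)): buffer="jlkbn" (len 5), cursors c1@0 c4@1 c2@3 c3@5, authorship .....
After op 2 (move_left): buffer="jlkbn" (len 5), cursors c1@0 c4@0 c2@2 c3@4, authorship .....
After op 3 (delete): buffer="jkn" (len 3), cursors c1@0 c4@0 c2@1 c3@2, authorship ...
After op 4 (insert('m')): buffer="mmjmkmn" (len 7), cursors c1@2 c4@2 c2@4 c3@6, authorship 14.2.3.

Answer: 2 4 6 2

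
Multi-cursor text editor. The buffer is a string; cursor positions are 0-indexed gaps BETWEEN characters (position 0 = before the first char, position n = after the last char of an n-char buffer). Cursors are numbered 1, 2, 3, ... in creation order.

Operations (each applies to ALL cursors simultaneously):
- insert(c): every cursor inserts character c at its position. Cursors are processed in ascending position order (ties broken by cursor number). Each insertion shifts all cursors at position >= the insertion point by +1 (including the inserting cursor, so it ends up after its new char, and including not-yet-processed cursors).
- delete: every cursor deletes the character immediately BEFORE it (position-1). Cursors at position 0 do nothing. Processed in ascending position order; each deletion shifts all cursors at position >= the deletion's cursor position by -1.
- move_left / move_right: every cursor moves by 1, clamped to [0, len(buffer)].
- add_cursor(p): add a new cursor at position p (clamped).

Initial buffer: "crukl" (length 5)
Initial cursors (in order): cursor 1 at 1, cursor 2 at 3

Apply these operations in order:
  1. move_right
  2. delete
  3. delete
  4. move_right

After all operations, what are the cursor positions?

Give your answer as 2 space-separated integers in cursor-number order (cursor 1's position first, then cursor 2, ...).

After op 1 (move_right): buffer="crukl" (len 5), cursors c1@2 c2@4, authorship .....
After op 2 (delete): buffer="cul" (len 3), cursors c1@1 c2@2, authorship ...
After op 3 (delete): buffer="l" (len 1), cursors c1@0 c2@0, authorship .
After op 4 (move_right): buffer="l" (len 1), cursors c1@1 c2@1, authorship .

Answer: 1 1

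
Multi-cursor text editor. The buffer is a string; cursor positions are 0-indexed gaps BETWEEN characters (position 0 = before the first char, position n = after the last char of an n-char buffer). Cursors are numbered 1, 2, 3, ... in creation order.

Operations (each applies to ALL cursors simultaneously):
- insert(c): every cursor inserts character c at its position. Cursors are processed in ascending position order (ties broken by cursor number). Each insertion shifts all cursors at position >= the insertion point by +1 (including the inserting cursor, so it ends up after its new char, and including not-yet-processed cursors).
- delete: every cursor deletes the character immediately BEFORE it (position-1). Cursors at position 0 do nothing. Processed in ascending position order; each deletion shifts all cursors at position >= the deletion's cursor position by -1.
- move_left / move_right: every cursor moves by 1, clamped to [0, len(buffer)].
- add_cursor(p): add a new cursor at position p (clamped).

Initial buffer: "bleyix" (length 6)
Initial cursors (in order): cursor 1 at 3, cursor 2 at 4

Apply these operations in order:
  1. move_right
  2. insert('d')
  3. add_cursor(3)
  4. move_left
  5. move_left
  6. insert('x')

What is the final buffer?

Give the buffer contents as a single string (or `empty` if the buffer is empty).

Answer: bxlexydxidx

Derivation:
After op 1 (move_right): buffer="bleyix" (len 6), cursors c1@4 c2@5, authorship ......
After op 2 (insert('d')): buffer="bleydidx" (len 8), cursors c1@5 c2@7, authorship ....1.2.
After op 3 (add_cursor(3)): buffer="bleydidx" (len 8), cursors c3@3 c1@5 c2@7, authorship ....1.2.
After op 4 (move_left): buffer="bleydidx" (len 8), cursors c3@2 c1@4 c2@6, authorship ....1.2.
After op 5 (move_left): buffer="bleydidx" (len 8), cursors c3@1 c1@3 c2@5, authorship ....1.2.
After op 6 (insert('x')): buffer="bxlexydxidx" (len 11), cursors c3@2 c1@5 c2@8, authorship .3..1.12.2.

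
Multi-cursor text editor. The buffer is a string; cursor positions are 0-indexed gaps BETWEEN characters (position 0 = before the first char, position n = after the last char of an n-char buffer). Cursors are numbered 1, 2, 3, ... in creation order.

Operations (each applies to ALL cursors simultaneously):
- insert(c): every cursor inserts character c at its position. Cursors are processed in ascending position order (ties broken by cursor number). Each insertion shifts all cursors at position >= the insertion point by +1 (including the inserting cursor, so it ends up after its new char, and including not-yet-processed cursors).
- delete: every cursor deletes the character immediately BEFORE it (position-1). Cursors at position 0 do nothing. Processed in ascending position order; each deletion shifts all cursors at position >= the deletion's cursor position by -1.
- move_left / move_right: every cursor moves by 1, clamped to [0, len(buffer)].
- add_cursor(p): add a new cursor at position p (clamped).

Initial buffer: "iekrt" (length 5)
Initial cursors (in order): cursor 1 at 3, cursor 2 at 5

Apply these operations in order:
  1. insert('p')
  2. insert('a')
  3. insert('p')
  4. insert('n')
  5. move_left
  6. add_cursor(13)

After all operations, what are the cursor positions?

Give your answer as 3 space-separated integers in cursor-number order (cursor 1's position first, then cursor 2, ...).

After op 1 (insert('p')): buffer="iekprtp" (len 7), cursors c1@4 c2@7, authorship ...1..2
After op 2 (insert('a')): buffer="iekpartpa" (len 9), cursors c1@5 c2@9, authorship ...11..22
After op 3 (insert('p')): buffer="iekpaprtpap" (len 11), cursors c1@6 c2@11, authorship ...111..222
After op 4 (insert('n')): buffer="iekpapnrtpapn" (len 13), cursors c1@7 c2@13, authorship ...1111..2222
After op 5 (move_left): buffer="iekpapnrtpapn" (len 13), cursors c1@6 c2@12, authorship ...1111..2222
After op 6 (add_cursor(13)): buffer="iekpapnrtpapn" (len 13), cursors c1@6 c2@12 c3@13, authorship ...1111..2222

Answer: 6 12 13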